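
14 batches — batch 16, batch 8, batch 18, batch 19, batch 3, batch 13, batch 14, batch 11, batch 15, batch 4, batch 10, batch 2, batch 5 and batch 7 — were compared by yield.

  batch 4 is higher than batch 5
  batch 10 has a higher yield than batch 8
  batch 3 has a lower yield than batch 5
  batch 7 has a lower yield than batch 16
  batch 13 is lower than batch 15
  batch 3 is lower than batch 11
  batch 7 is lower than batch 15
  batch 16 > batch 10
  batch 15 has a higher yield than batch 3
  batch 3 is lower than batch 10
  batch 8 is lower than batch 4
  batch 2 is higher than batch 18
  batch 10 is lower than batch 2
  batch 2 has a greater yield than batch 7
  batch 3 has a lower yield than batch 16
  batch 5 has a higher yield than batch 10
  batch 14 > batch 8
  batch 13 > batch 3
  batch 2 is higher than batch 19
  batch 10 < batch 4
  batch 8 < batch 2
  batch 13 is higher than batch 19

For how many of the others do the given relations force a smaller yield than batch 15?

4

From batch 15 the given relations immediately reach batch 3, batch 7, batch 13.
From those, batch 19 — 4 in total.
Nothing else is reachable below batch 15; 4 in all.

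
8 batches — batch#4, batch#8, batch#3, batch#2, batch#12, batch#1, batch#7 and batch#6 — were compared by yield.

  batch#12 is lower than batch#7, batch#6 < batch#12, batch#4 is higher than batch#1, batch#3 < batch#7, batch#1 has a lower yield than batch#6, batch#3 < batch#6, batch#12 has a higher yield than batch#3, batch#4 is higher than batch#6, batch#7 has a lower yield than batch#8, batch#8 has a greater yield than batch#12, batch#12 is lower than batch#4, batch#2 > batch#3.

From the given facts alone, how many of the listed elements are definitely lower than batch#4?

Directly below batch#4: batch#1, batch#6, batch#12.
One step further: batch#3 (4 so far).
No other element is forced below batch#4 by the given relations, so the count is 4.

4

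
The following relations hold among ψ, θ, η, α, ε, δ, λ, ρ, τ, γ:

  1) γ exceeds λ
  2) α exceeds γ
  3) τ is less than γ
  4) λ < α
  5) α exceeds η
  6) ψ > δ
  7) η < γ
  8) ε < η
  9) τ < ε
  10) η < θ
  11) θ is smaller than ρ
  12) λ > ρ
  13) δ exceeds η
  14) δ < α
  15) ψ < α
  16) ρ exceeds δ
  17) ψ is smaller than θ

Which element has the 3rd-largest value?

Chaining the given pairs: τ < ε < η < δ < ψ < θ < ρ < λ < γ < α.
The 3rd largest is λ.

λ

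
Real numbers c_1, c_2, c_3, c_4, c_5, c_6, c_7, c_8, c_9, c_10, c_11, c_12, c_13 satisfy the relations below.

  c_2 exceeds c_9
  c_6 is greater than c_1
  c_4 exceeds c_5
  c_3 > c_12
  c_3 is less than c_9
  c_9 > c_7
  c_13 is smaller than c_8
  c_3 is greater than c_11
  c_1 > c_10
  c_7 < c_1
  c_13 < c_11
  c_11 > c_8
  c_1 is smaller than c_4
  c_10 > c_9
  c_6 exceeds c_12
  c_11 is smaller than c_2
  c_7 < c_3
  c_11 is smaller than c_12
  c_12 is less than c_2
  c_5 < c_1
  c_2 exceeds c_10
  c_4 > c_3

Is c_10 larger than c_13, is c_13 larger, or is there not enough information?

c_10

Following the relations from c_13: c_13 < c_8 < c_11 < c_12 < c_3 < c_9 < c_10.
So c_10 is larger.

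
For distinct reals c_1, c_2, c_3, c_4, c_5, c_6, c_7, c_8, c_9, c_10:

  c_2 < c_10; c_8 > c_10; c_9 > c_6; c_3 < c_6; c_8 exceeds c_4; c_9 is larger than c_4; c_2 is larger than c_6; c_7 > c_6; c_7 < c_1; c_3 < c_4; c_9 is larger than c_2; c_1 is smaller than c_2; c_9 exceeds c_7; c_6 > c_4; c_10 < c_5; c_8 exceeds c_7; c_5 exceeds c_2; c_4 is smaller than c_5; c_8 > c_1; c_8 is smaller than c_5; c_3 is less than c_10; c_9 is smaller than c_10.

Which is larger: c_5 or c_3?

Link the given pairs in sequence: c_3 < c_4; c_4 < c_6; c_6 < c_7; c_7 < c_1; c_1 < c_2; c_2 < c_9; c_9 < c_10; c_10 < c_8; c_8 < c_5.
Together: c_3 < c_4 < c_6 < c_7 < c_1 < c_2 < c_9 < c_10 < c_8 < c_5.
So c_3 < c_5; c_5 is the larger of the two.

c_5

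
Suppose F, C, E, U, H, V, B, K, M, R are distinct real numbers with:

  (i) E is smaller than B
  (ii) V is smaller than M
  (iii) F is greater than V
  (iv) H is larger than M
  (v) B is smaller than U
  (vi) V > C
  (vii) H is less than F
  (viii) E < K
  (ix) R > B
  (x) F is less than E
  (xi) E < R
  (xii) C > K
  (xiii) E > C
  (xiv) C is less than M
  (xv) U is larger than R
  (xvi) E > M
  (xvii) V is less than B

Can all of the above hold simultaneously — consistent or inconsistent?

Chaining the given relations yields K < C < V < M < H < F < E, so K < E. But one relation states E < K. These cannot both hold.

inconsistent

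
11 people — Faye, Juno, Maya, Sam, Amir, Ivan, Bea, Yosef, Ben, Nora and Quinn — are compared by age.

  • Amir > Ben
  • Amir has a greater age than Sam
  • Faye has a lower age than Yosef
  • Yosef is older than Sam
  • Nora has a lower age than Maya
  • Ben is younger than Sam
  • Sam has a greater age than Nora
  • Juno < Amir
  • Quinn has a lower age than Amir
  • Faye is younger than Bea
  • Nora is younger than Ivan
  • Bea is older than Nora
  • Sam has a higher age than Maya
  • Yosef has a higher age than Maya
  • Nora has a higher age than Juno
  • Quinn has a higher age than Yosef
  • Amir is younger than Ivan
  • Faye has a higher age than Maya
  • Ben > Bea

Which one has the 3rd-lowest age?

Maya

The consecutive relations fix a unique order: Juno < Nora < Maya < Faye < Bea < Ben < Sam < Yosef < Quinn < Amir < Ivan.
Counting 3 from the smallest end gives Maya.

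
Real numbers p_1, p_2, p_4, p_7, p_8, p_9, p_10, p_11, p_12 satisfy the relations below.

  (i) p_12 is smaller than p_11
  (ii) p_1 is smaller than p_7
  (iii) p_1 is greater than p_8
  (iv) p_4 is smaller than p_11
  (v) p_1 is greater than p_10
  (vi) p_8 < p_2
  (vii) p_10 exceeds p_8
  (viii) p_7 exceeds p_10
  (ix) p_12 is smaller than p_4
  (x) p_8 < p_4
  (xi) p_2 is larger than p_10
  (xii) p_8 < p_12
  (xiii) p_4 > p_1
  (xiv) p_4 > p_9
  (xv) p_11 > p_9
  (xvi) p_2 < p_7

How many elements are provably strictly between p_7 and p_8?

3

The relations place p_8 below p_7. An element lies strictly between them when it is forced above p_8 and also forced below p_7.
Above p_8: {p_12, p_10, p_1, p_4, p_11, p_2}. Below p_7: {p_10, p_1, p_2}.
Intersection: {p_10, p_1, p_2} — 3.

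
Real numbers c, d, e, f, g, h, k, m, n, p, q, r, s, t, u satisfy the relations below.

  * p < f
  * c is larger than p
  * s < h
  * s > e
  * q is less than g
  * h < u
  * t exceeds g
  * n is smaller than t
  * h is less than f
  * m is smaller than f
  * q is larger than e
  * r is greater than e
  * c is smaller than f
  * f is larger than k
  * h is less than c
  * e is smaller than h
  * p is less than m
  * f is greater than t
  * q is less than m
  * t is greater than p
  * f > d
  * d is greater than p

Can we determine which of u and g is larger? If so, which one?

undetermined

Following every chain through g: above g we get t, f; below g we get e, q.
u is not reached, and no chain runs the other way from u to g.
So the given relations leave the order of g and u undetermined.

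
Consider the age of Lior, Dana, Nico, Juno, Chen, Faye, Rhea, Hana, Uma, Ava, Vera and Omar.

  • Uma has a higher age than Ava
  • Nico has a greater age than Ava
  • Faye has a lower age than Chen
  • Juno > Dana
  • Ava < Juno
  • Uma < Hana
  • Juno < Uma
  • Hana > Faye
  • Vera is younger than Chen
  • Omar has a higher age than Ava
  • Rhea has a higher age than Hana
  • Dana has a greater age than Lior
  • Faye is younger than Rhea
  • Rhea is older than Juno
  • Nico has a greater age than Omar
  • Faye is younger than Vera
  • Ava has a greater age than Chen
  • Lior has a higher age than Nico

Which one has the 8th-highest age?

The consecutive relations fix a unique order: Faye < Vera < Chen < Ava < Omar < Nico < Lior < Dana < Juno < Uma < Hana < Rhea.
The 8th largest is Omar.

Omar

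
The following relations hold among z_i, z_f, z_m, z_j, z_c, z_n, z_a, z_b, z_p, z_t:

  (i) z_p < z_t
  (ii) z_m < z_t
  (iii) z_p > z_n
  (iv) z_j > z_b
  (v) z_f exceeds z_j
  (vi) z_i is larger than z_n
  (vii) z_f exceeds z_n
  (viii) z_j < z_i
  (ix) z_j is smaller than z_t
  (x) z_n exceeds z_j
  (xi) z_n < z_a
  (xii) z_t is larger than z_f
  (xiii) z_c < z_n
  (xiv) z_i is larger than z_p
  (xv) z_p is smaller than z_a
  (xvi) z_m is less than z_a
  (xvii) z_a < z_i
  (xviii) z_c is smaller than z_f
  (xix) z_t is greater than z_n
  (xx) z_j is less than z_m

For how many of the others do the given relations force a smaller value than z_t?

7

From z_t the given relations immediately reach z_j, z_n, z_m, z_p, z_f.
From those, z_c, z_b — 7 in total.
No other element is forced below z_t by the given relations, so the count is 7.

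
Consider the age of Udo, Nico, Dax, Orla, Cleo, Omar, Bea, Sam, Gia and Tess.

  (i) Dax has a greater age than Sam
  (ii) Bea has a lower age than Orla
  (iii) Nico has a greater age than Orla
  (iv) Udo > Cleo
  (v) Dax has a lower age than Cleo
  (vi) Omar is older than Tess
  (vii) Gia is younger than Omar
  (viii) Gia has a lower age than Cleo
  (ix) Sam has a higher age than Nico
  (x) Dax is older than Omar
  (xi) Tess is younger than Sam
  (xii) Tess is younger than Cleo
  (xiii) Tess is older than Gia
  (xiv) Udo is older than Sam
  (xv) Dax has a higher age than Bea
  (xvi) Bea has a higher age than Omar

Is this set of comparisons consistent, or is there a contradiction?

Every relation is compatible with Gia < Tess < Omar < Bea < Orla < Nico < Sam < Dax < Cleo < Udo; the set is consistent.

consistent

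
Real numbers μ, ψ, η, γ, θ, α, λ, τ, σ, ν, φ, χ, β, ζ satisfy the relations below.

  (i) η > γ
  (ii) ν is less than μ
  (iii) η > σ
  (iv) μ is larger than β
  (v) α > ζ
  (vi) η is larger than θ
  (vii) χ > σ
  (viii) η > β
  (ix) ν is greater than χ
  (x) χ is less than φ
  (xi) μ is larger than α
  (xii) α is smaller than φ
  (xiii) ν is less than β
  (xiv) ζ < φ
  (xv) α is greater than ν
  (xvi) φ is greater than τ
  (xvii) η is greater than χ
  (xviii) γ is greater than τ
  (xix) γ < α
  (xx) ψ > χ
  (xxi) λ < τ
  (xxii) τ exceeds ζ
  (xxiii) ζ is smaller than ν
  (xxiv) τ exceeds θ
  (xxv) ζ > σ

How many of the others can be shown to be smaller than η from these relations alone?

9

From η the given relations immediately reach σ, χ, θ, β, γ.
From those, ν, τ — 7 in total.
From those, λ, ζ — 9 in total.
No other element is forced below η by the given relations, so the count is 9.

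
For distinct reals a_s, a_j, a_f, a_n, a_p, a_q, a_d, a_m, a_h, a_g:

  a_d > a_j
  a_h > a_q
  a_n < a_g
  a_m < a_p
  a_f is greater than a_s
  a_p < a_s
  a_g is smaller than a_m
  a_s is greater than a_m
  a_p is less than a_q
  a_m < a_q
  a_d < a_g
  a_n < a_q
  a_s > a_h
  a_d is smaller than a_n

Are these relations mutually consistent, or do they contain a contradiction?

consistent

The single ordering a_j < a_d < a_n < a_g < a_m < a_p < a_q < a_h < a_s < a_f satisfies every listed relation, so no contradiction arises.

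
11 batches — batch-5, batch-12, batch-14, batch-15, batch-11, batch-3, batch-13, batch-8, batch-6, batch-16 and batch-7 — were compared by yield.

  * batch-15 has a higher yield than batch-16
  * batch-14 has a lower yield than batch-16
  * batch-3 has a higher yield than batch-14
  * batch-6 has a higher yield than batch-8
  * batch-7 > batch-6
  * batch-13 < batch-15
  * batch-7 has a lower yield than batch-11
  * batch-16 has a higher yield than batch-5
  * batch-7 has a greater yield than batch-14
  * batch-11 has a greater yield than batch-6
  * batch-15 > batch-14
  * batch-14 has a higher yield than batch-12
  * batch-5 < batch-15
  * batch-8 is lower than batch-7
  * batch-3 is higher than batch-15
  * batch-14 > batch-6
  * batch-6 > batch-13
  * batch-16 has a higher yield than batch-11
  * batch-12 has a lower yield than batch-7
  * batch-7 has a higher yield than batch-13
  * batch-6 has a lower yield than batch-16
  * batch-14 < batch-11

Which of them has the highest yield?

batch-12 is not greatest since batch-12 < batch-14; batch-8 is not greatest since batch-8 < batch-7; batch-13 is not greatest since batch-13 < batch-6; batch-6 is not greatest since batch-6 < batch-11; batch-5 is not greatest since batch-5 < batch-15; batch-14 is not greatest since batch-14 < batch-11; batch-7 is not greatest since batch-7 < batch-11; batch-11 is not greatest since batch-11 < batch-16; batch-16 is not greatest since batch-16 < batch-15; batch-15 is not greatest since batch-15 < batch-3.
Only batch-3 has nothing above it, so batch-3 is the highest yield.

batch-3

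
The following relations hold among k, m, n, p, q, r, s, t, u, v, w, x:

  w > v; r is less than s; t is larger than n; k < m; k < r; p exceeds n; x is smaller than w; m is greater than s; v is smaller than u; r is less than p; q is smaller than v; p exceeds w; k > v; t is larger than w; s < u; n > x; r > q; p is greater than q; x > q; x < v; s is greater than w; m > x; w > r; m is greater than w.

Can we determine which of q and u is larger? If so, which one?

Chaining the given relations: q < x < v < k < r < w < s < u.
So u is larger.

u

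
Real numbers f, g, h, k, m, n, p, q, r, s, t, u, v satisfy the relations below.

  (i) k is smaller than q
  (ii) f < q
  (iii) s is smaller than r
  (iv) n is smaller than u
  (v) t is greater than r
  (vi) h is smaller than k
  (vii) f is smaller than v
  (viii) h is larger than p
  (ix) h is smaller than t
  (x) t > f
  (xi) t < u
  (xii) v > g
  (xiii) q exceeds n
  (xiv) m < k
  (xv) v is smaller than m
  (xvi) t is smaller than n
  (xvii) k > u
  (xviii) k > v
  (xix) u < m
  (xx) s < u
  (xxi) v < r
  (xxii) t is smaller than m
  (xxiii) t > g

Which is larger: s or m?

m

Link the given pairs in sequence: s < r; r < t; t < n; n < u; u < m.
Together: s < r < t < n < u < m.
So s < m; m is the larger of the two.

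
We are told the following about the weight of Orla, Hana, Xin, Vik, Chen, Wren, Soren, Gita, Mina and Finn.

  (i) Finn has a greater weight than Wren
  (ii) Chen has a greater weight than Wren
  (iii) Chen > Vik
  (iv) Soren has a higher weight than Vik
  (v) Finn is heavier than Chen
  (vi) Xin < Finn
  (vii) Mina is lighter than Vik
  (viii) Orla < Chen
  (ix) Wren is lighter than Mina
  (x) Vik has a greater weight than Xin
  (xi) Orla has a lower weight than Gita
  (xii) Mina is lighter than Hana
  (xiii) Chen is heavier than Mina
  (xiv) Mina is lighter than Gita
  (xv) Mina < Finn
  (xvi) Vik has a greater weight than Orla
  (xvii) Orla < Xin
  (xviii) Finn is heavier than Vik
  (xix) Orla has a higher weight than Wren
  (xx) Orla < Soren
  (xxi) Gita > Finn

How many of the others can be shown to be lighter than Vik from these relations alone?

Directly below Vik: Mina, Orla, Xin.
One step further: Wren (4 so far).
Nothing else is reachable below Vik; 4 in all.

4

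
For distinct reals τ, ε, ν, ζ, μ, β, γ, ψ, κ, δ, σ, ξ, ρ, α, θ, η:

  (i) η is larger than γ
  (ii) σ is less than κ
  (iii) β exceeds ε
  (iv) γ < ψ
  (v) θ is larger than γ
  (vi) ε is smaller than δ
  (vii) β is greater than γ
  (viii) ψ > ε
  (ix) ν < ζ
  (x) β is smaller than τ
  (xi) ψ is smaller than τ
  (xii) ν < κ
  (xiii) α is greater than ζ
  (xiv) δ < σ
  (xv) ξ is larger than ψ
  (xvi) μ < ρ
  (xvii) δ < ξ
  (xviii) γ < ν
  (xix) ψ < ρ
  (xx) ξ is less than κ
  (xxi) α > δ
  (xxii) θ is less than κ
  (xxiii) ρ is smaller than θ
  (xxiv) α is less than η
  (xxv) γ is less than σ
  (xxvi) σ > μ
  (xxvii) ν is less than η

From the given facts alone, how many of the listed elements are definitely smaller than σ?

From σ the given relations immediately reach γ, δ, μ.
From those, ε — 4 in total.
Nothing else is reachable below σ; 4 in all.

4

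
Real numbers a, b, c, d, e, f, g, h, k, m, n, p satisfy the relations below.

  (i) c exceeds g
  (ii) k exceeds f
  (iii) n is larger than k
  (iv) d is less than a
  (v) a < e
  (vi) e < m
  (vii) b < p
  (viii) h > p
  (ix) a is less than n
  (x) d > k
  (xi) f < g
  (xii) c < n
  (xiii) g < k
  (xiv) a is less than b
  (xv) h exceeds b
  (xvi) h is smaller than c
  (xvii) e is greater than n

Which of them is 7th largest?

b

Piecing the relations together gives one ordering: f < g < k < d < a < b < p < h < c < n < e < m.
Counting 7 from the largest end gives b.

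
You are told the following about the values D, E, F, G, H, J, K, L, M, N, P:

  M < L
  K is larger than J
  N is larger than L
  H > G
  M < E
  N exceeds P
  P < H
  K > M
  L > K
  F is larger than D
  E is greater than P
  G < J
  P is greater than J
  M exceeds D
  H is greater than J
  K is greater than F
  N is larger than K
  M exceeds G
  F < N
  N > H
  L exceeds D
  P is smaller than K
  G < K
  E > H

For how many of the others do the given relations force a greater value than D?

Directly above D: M, F, L.
One step further: K, N, E (6 so far).
Nothing else is reachable above D; 6 in all.

6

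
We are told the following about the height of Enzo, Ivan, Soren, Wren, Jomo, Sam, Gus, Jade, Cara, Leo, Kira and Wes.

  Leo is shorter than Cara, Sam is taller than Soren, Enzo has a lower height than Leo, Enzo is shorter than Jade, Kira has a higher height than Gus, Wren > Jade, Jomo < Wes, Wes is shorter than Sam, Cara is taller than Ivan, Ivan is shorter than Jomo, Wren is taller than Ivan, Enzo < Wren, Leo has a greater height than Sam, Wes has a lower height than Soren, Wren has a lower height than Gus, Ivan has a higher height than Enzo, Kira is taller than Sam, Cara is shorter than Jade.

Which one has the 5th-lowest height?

Soren

The consecutive relations fix a unique order: Enzo < Ivan < Jomo < Wes < Soren < Sam < Leo < Cara < Jade < Wren < Gus < Kira.
The 5th smallest is Soren.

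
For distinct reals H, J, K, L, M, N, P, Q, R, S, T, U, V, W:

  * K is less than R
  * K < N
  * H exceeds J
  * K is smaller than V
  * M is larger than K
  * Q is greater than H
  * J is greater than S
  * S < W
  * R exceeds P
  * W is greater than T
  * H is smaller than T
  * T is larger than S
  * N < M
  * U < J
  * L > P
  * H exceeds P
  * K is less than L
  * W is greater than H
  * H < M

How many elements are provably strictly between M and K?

The relations place K below M. An element lies strictly between them when it is forced above K and also forced below M.
Above K: {N, L, V, R}. Below M: {U, P, N, S, J, H}.
Intersection: {N} — 1.

1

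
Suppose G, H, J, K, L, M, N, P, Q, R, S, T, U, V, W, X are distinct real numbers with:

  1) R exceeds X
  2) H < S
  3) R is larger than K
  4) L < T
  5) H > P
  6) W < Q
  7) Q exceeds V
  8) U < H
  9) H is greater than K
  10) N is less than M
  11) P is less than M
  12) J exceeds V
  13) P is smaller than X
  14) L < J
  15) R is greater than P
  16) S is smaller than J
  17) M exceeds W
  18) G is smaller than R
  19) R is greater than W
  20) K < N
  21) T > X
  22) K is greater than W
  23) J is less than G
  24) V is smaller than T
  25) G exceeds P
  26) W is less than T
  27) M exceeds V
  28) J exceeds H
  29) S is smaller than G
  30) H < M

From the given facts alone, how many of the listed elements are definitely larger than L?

4

From L the given relations immediately reach J, T.
From those, G — 3 in total.
From those, R — 4 in total.
No other element is forced above L by the given relations, so the count is 4.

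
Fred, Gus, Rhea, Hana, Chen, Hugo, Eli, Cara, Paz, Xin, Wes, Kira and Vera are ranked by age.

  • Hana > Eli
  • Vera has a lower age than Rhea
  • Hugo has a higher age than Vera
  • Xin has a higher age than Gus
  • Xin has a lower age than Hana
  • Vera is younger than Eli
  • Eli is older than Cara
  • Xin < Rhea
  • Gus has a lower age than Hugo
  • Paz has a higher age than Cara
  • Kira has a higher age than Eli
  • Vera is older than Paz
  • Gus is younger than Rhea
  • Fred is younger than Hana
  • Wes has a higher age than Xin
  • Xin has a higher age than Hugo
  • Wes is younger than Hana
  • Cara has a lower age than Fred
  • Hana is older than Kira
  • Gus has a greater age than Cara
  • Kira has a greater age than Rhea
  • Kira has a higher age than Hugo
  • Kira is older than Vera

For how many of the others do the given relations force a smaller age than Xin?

5

Directly below Xin: Gus, Hugo.
One step further: Cara, Vera (4 so far).
One step further: Paz (5 so far).
Nothing else is reachable below Xin; 5 in all.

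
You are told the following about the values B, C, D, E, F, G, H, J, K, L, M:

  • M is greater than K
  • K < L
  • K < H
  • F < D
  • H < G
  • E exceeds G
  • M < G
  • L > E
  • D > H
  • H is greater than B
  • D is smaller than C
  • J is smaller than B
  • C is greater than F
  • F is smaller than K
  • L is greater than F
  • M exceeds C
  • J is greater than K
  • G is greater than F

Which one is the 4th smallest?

B

The consecutive relations fix a unique order: F < K < J < B < H < D < C < M < G < E < L.
The 4th smallest is B.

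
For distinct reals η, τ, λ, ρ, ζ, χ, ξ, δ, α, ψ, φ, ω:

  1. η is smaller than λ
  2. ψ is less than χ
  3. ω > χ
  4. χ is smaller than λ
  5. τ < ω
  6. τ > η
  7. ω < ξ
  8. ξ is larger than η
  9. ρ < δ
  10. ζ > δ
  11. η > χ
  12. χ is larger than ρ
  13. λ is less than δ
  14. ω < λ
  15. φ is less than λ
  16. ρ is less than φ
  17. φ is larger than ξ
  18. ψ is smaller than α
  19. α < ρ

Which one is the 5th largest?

Chaining the given pairs: ψ < α < ρ < χ < η < τ < ω < ξ < φ < λ < δ < ζ.
The 5th largest is ξ.

ξ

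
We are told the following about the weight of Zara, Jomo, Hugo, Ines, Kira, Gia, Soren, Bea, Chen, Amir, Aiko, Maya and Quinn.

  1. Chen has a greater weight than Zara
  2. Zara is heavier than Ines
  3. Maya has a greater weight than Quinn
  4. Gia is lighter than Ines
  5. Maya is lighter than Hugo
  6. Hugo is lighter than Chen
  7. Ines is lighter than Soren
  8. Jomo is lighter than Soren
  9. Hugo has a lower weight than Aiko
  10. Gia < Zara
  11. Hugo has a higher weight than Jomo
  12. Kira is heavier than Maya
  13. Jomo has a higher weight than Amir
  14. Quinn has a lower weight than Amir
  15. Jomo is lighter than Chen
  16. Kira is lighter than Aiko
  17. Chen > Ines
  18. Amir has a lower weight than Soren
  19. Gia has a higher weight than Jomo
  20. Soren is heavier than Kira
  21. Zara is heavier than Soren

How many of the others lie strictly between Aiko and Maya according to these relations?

The relations place Maya below Aiko. An element lies strictly between them when it is forced above Maya and also forced below Aiko.
Above Maya: {Kira, Hugo, Soren, Zara, Chen}. Below Aiko: {Quinn, Amir, Jomo, Kira, Hugo}.
Intersection: {Kira, Hugo} — 2.

2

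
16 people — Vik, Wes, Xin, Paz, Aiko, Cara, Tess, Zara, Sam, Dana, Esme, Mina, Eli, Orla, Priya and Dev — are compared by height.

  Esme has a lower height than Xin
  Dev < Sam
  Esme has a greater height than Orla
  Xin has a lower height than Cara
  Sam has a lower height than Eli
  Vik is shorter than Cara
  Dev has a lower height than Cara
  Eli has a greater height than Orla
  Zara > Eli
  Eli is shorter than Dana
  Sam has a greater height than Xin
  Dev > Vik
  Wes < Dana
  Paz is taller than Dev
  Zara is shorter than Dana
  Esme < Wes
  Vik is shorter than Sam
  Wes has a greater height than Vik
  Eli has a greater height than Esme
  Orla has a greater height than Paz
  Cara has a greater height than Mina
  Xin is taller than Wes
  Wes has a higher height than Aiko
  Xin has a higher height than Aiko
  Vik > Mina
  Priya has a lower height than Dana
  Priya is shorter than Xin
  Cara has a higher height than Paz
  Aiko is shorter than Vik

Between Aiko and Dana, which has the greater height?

The relevant relations are Aiko < Vik; Vik < Dev; Dev < Paz; Paz < Orla; Orla < Esme; Esme < Wes; Wes < Xin; Xin < Sam; Sam < Eli; Eli < Zara; Zara < Dana.
Chaining these gives Aiko < Vik < Dev < Paz < Orla < Esme < Wes < Xin < Sam < Eli < Zara < Dana.
So Aiko < Dana; Dana is the taller of the two.

Dana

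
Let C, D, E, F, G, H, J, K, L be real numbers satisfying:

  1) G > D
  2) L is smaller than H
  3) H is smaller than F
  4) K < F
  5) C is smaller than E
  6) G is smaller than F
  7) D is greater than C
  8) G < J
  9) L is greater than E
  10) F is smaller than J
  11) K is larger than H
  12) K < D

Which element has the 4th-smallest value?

Piecing the relations together gives one ordering: C < E < L < H < K < D < G < F < J.
The 4th smallest is H.

H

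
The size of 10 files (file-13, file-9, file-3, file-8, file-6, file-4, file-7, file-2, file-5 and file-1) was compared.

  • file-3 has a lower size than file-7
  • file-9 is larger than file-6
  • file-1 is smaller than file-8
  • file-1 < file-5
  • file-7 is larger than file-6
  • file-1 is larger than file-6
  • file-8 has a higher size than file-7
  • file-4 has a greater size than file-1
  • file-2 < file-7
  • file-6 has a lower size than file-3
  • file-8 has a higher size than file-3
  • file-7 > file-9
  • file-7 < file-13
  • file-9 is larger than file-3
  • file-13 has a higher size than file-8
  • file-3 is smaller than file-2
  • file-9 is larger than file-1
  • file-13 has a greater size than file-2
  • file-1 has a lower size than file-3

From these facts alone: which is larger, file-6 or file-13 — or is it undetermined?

file-13

Link the given pairs in sequence: file-6 < file-1; file-1 < file-3; file-3 < file-9; file-9 < file-7; file-7 < file-8; file-8 < file-13.
Chaining these gives file-6 < file-1 < file-3 < file-9 < file-7 < file-8 < file-13.
So file-13 is larger.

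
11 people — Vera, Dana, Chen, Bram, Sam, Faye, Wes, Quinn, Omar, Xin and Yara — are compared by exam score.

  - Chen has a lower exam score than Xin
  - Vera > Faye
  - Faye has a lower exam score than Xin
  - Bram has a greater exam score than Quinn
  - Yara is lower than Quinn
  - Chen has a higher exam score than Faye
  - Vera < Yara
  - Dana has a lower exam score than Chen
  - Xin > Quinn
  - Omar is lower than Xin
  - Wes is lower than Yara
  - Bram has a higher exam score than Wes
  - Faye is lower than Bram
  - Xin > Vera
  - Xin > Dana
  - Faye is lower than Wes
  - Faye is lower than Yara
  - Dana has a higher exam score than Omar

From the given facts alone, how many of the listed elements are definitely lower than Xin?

From Xin the given relations immediately reach Omar, Faye, Vera, Dana, Quinn, Chen.
From those, Yara — 7 in total.
From those, Wes — 8 in total.
Nothing else is reachable below Xin; 8 in all.

8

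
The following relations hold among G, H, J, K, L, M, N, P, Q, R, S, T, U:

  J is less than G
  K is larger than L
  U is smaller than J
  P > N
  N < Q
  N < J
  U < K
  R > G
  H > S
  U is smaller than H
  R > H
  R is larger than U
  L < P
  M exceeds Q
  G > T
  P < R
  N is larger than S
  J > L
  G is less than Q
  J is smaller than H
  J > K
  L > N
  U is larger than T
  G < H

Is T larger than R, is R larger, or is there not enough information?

R

The relevant relations are T < U; U < K; K < J; J < G; G < H; H < R.
Together: T < U < K < J < G < H < R.
So R is larger.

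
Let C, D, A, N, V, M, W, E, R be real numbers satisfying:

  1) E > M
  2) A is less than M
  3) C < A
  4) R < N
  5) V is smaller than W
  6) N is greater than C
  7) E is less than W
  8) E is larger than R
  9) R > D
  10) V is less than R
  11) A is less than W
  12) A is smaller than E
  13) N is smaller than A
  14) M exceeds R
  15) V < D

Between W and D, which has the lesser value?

D < R and R < N give D < N.
Then N < A extends the chain to A.
Then A < M extends the chain to M.
Then M < E extends the chain to E.
Then E < W extends the chain to W.
So D < W; D is the smaller of the two.

D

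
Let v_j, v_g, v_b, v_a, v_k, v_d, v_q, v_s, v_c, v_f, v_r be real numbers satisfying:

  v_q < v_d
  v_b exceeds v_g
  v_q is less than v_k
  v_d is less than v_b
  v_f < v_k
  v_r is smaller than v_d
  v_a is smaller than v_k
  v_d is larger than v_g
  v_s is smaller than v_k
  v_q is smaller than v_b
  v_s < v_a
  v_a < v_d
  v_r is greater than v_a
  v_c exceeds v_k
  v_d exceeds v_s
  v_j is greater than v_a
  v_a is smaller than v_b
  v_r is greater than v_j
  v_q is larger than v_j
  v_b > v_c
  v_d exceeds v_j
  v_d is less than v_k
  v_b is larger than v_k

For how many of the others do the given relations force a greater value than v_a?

7

Directly above v_a: v_j, v_r, v_d, v_k, v_b.
One step further: v_q, v_c (7 so far).
Nothing else is reachable above v_a; 7 in all.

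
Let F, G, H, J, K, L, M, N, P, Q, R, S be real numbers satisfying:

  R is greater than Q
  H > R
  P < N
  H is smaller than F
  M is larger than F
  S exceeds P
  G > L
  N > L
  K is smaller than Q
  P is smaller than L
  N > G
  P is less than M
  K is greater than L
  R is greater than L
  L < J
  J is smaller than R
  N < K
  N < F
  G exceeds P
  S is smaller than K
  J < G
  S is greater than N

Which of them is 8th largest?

N

Piecing the relations together gives one ordering: P < L < J < G < N < S < K < Q < R < H < F < M.
Counting 8 from the largest end gives N.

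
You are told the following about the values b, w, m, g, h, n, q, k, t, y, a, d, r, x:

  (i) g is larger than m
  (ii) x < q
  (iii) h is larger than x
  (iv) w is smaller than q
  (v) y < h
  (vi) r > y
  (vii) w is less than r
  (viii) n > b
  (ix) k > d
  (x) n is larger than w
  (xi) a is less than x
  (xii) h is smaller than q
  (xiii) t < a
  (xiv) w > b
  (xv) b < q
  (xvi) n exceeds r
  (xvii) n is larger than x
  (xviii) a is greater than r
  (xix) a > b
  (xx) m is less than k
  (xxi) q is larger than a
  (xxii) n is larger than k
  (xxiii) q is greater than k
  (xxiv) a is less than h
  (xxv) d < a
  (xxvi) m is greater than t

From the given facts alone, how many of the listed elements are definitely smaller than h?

From h the given relations immediately reach y, a, x.
From those, b, d, t, r — 7 in total.
From those, w — 8 in total.
No other element is forced below h by the given relations, so the count is 8.

8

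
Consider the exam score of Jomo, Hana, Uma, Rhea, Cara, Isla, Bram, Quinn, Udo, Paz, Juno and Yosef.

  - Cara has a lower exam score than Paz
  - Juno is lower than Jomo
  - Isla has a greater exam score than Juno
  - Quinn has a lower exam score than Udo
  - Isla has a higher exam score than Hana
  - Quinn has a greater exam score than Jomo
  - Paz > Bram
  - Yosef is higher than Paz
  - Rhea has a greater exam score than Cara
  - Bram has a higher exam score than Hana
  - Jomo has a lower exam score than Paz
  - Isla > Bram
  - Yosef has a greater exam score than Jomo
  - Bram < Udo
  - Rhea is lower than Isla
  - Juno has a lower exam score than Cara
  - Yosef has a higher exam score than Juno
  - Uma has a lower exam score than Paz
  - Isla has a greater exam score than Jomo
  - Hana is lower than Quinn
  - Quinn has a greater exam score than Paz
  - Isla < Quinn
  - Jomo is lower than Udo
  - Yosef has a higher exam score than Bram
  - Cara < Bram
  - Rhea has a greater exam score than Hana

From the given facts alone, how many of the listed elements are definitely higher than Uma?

4

From Uma the given relations immediately reach Paz.
From those, Quinn, Yosef — 3 in total.
From those, Udo — 4 in total.
Nothing else is reachable above Uma; 4 in all.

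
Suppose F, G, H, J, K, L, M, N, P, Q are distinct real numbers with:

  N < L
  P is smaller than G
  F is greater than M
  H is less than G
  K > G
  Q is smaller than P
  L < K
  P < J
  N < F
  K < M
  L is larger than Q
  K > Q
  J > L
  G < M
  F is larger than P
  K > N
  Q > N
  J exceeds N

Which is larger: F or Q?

F

The relevant relations are Q < P; P < G; G < K; K < M; M < F.
Together: Q < P < G < K < M < F.
So Q < F; F is the larger of the two.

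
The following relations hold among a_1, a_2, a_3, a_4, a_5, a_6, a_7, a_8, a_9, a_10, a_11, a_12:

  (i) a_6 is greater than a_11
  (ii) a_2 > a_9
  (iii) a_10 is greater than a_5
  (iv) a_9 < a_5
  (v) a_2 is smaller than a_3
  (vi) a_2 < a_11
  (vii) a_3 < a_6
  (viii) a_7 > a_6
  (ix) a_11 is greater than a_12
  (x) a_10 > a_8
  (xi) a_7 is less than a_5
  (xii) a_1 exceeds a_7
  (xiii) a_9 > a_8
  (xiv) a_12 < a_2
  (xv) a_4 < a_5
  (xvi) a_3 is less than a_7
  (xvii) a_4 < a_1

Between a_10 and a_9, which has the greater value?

a_9 < a_2 < a_11 < a_6 < a_7 < a_5 < a_10, by transitivity through a_2, a_11, a_6, a_7, a_5.
So a_9 < a_10; a_10 is the larger of the two.

a_10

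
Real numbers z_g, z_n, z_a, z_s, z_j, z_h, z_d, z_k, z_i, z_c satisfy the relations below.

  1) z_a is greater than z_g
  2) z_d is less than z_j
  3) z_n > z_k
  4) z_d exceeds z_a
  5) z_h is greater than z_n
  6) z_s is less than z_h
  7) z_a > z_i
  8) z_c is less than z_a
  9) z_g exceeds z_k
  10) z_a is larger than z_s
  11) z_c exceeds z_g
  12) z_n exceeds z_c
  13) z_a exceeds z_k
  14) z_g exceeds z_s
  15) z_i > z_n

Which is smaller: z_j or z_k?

The relevant relations are z_k < z_g; z_g < z_c; z_c < z_n; z_n < z_i; z_i < z_a; z_a < z_d; z_d < z_j.
Together: z_k < z_g < z_c < z_n < z_i < z_a < z_d < z_j.
So z_k < z_j; z_k is the smaller of the two.

z_k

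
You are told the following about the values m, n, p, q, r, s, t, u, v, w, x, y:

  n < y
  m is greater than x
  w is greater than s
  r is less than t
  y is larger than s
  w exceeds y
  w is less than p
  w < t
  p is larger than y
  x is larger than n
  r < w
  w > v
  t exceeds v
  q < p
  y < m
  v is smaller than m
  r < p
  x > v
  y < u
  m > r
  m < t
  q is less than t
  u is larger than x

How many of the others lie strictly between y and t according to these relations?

The relations place y below t. An element lies strictly between them when it is forced above y and also forced below t.
Above y: {w, u, m, p}. Below t: {s, q, r, v, n, w, x, m}.
Intersection: {w, m} — 2.

2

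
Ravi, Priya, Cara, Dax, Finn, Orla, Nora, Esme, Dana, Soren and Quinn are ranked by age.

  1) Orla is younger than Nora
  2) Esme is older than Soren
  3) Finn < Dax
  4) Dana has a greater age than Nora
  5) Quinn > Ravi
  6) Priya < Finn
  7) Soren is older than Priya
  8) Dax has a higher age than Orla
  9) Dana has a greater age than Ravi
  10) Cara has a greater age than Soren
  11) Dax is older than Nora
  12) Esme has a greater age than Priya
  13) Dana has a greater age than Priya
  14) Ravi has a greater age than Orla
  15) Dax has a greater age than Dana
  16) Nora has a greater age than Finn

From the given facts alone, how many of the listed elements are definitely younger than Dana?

5

From Dana the given relations immediately reach Priya, Ravi, Nora.
From those, Orla, Finn — 5 in total.
No other element is forced below Dana by the given relations, so the count is 5.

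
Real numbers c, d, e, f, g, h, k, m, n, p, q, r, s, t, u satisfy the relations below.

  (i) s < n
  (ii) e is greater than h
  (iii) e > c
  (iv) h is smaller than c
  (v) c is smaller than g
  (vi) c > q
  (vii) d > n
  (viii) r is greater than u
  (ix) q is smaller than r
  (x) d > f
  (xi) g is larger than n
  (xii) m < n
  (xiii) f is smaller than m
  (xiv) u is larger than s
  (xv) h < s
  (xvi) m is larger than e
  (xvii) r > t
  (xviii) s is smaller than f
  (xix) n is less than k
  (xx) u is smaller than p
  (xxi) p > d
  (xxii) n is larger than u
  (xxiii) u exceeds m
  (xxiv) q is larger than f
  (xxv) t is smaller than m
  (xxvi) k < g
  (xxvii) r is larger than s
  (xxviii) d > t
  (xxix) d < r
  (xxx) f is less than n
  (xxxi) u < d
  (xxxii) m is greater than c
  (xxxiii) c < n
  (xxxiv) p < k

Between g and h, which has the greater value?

g

h < s and s < f give h < f.
Then f < q extends the chain to q.
With q < c: h < s < f < q < c.
With c < e: h < s < f < q < c < e.
With e < m: h < s < f < q < c < e < m.
With m < u: h < s < f < q < c < e < m < u.
With u < n: h < s < f < q < c < e < m < u < n.
Then n < d extends the chain to d.
Then d < p extends the chain to p.
With p < k: h < s < f < q < c < e < m < u < n < d < p < k.
With k < g: h < s < f < q < c < e < m < u < n < d < p < k < g.
So h < g; g is the larger of the two.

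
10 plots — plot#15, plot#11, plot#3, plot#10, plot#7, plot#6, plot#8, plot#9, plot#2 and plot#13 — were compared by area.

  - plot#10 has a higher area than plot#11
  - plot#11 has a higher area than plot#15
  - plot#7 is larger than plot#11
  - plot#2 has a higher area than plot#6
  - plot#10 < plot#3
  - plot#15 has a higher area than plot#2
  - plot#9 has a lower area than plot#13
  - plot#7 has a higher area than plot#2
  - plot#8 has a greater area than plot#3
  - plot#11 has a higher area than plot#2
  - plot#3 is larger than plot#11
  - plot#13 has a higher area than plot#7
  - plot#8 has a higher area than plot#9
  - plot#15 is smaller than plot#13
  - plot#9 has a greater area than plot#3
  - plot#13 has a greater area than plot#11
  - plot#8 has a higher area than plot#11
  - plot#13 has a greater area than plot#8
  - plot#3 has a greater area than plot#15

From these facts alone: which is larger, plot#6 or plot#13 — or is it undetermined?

plot#13

The relevant relations are plot#6 < plot#2; plot#2 < plot#11; plot#11 < plot#10; plot#10 < plot#3; plot#3 < plot#9; plot#9 < plot#8; plot#8 < plot#13.
Chaining these gives plot#6 < plot#2 < plot#11 < plot#10 < plot#3 < plot#9 < plot#8 < plot#13.
So plot#13 is larger.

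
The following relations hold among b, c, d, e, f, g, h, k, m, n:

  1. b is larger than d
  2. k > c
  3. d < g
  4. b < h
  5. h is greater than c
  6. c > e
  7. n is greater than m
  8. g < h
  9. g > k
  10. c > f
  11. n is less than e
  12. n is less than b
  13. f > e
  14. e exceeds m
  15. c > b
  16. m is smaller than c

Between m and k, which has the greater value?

k

Following the relations from m: m < n < e < f < c < k.
So m < k; k is the larger of the two.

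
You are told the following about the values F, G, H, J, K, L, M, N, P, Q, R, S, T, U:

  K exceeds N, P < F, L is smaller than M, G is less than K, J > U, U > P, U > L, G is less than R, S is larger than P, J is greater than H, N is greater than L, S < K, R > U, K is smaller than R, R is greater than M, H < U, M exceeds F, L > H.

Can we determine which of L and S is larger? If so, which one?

Following every chain through L: above L we get N, U, J, M, K, R; below L we get H.
S is not reached, and no chain runs the other way from S to L.
So the given relations leave the order of L and S undetermined.

undetermined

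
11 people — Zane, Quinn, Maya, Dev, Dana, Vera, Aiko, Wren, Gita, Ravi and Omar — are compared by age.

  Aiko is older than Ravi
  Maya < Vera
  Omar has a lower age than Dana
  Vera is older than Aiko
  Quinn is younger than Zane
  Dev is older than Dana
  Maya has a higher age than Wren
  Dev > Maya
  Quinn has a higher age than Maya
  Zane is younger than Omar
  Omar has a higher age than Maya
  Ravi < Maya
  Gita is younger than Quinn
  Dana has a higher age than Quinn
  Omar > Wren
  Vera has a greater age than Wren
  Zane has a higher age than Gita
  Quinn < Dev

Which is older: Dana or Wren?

Dana

Wren < Maya < Quinn < Zane < Omar < Dana, by transitivity through Maya, Quinn, Zane, Omar.
So Wren < Dana; Dana is the older of the two.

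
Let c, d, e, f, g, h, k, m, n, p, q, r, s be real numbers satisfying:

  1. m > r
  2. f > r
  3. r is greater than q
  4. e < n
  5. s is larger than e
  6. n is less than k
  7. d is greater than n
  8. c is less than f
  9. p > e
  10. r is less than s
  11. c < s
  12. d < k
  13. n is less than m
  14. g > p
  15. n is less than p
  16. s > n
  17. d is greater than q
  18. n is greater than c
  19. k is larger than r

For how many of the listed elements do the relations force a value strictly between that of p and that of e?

1

The relations place e below p. An element lies strictly between them when it is forced above e and also forced below p.
Above e: {n, g, m, d, k, s}. Below p: {c, n}.
Intersection: {n} — 1.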